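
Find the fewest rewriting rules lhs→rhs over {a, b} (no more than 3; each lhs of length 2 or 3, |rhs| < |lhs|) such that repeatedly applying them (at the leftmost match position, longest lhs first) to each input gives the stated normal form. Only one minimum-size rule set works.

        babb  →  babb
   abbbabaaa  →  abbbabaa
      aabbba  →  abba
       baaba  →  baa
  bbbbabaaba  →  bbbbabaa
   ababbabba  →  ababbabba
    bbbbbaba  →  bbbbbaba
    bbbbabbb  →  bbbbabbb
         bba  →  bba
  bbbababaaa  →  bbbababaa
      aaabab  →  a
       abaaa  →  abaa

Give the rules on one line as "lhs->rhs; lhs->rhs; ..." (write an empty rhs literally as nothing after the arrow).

aaa->aa; aab->a

  | babb
  | abbbabaaa => abbbabaa
  | aabbba => abba
  | baaba => baa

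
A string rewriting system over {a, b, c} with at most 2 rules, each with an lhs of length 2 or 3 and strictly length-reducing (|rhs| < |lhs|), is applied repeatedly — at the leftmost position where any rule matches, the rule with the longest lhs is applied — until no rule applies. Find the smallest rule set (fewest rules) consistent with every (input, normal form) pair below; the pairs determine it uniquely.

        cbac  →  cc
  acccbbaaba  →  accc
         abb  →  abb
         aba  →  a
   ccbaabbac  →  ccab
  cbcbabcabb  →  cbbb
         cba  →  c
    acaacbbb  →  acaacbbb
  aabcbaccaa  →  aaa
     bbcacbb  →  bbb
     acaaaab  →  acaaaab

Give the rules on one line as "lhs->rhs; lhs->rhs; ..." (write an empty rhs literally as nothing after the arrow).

ba->; bc->b

  | cbac => cc
  | acccbbaaba => acccbaba => acccba => accc
  | abb
  | aba => a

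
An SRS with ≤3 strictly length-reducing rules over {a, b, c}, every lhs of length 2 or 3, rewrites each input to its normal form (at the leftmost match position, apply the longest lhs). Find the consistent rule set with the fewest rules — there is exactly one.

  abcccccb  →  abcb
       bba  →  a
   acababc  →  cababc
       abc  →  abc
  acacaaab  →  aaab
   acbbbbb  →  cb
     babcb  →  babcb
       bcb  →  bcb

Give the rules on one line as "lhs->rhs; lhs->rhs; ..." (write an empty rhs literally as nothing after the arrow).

  | abcccccb => abcccb => abcb
  | bba => a
  | acababc => cababc
  | abc

ac->c; bb->; cc->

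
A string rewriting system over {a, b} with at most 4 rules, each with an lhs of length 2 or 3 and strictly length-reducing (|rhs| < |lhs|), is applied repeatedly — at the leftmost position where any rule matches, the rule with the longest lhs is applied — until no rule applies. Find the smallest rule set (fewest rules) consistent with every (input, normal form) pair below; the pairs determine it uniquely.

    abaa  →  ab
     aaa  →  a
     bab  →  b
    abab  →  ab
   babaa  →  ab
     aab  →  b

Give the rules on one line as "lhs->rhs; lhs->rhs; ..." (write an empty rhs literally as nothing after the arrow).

  | abaa => aba => ab
  | aaa => a
  | bab => bb => b
  | abab => abb => ab

aa->; ba->b; bb->b; bba->ab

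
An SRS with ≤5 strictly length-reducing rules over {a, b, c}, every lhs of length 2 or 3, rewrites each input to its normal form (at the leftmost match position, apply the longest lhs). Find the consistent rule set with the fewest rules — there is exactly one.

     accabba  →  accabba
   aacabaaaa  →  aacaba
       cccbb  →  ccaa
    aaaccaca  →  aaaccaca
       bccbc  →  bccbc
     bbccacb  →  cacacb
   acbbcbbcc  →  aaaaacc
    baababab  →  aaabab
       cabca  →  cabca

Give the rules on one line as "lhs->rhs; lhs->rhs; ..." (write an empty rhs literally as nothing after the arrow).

baa->cb; bbc->ca; cba->b; cbb->aa

  | accabba
  | aacabaaaa => aacacbaa => aacaba
  | cccbb => ccaa
  | aaaccaca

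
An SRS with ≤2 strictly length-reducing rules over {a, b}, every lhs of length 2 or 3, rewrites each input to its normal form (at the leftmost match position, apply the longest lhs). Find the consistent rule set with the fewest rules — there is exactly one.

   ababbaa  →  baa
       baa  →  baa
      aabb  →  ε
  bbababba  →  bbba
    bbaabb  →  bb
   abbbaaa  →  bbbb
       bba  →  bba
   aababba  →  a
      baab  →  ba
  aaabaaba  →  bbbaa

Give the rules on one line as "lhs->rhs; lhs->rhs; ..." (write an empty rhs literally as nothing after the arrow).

aaa->bb; ab->

  | ababbaa => abbaa => baa
  | baa
  | aabb => ab => ε
  | bbababba => bbabba => bbba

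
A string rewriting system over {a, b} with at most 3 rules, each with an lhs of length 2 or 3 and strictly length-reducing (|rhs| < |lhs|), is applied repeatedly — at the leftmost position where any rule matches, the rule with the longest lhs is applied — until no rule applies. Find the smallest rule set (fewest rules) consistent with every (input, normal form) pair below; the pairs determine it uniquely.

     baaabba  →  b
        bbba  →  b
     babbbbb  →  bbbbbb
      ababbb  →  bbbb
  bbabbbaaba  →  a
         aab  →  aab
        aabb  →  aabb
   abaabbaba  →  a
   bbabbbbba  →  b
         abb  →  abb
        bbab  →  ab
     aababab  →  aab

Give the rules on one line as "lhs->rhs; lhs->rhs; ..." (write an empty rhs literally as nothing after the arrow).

aba->b; ba->b; bba->a

  | baaabba => baabba => babba => bbba => ba => b
  | bbba => ba => b
  | babbbbb => bbbbbb
  | ababbb => bbbb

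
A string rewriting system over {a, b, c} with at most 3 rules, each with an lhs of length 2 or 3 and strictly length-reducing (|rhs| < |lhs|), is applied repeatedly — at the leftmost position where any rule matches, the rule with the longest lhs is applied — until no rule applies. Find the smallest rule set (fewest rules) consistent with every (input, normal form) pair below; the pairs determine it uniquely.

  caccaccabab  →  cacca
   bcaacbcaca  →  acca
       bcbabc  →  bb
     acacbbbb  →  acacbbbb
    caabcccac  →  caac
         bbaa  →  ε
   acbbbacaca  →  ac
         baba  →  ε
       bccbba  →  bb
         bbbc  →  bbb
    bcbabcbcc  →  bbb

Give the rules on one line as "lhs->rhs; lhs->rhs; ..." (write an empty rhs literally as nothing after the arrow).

  | caccaccabab => caccacab => cacca
  | bcaacbcaca => baacbcaca => acbcaca => acbaca => acca
  | bcbabc => bbabc => bbc => bb
  | acacbbbb

ba->; bc->b; cab->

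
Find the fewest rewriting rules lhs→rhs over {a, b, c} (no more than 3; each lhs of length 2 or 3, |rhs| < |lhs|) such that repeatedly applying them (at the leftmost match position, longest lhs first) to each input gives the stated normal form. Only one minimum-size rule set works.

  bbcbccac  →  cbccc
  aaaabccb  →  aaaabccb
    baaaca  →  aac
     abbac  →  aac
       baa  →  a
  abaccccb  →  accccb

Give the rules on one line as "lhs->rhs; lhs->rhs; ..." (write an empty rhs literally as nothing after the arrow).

  | bbcbccac => cbccac => cbccc
  | aaaabccb
  | baaaca => aaca => aac
  | abbac => aac

ba->; bb->; ca->c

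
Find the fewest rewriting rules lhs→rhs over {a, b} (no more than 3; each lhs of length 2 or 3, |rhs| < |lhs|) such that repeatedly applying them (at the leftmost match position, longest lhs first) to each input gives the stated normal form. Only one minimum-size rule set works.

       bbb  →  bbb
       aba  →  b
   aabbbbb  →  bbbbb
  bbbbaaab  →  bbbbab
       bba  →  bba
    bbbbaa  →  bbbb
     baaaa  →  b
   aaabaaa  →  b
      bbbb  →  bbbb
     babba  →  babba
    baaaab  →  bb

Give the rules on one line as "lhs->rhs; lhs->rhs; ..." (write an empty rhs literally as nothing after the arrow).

  | bbb
  | aba => b
  | aabbbbb => bbbbb
  | bbbbaaab => bbbbab

aa->; aba->b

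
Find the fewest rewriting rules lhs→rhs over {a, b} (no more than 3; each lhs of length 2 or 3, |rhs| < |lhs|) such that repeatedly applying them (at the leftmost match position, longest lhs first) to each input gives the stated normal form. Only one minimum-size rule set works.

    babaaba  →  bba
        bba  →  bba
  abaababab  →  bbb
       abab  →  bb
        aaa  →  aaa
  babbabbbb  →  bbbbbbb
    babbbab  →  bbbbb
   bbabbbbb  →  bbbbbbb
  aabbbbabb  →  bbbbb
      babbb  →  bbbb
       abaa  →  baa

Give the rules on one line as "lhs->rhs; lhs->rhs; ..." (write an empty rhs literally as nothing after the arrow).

  | babaaba => bbaaba => bba
  | bba
  | abaababab => baababab => babab => bbab => bbb
  | abab => bab => bb

aab->; ab->b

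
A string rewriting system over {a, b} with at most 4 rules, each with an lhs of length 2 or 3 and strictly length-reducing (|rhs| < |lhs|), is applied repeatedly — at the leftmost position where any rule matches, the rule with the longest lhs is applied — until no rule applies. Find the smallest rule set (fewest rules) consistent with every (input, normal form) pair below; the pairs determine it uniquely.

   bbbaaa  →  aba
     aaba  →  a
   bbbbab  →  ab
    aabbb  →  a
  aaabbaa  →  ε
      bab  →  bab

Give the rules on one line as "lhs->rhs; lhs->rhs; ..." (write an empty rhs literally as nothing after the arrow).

aa->; aab->; bb->a

  | bbbaaa => abaaa => aba
  | aaba => a
  | bbbbab => abbab => aaab => ab
  | aabbb => bb => a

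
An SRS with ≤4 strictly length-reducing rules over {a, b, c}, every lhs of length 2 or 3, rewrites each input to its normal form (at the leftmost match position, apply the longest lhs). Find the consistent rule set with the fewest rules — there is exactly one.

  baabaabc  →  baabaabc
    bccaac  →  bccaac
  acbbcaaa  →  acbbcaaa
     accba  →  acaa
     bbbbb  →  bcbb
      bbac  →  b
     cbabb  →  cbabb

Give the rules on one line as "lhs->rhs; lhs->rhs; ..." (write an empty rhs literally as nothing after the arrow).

  | baabaabc
  | bccaac
  | acbbcaaa
  | accba => acaa

bac->; bbb->bc; ccb->ca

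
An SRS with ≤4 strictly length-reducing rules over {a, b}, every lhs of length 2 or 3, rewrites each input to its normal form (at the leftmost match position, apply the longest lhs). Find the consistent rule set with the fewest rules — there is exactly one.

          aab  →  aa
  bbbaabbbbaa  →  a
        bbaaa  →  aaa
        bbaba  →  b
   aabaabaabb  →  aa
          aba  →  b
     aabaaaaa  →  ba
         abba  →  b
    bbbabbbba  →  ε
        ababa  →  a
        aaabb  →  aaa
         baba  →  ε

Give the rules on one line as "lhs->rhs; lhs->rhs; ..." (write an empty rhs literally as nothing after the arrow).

  | aab => aa
  | bbbaabbbbaa => baabbbbaa => babbbbaa => babbbaa => babbaa => babaa => bba => a
  | bbaaa => aaa
  | bbaba => aba => b

ab->a; aba->b; baa->ba; bb->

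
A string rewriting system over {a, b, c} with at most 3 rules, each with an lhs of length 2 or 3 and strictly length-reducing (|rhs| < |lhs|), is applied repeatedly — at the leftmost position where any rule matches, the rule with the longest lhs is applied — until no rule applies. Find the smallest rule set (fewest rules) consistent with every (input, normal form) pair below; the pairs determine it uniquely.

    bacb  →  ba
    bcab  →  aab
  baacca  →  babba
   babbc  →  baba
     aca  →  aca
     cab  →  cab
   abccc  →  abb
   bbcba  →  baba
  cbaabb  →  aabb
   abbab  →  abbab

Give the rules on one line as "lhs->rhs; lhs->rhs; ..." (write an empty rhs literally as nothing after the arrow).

acc->bb; bc->a; cb->

  | bacb => ba
  | bcab => aab
  | baacca => babba
  | babbc => baba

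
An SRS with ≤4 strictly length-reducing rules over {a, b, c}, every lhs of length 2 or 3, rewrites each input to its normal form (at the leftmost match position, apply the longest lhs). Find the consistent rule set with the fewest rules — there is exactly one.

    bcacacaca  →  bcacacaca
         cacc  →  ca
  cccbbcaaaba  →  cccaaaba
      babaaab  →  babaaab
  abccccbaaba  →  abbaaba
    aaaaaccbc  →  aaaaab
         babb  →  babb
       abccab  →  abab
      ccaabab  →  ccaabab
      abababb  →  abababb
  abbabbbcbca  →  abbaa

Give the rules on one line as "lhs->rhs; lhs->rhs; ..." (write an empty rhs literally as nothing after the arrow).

abc->ab; acc->a; bbc->

  | bcacacaca
  | cacc => ca
  | cccbbcaaaba => cccaaaba
  | babaaab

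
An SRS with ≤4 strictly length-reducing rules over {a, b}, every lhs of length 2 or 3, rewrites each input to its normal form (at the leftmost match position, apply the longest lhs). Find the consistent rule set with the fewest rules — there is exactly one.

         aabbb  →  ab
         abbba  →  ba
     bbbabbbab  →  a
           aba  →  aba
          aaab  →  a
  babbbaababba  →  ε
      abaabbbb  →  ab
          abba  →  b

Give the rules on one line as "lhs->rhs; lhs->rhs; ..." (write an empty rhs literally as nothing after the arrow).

  | aabbb => bbb => ab
  | abbba => aaba => ba
  | bbbabbbab => ababbbab => abaabab => abbab => aaab => bb => a
  | aba

aa->; aaa->b; bb->a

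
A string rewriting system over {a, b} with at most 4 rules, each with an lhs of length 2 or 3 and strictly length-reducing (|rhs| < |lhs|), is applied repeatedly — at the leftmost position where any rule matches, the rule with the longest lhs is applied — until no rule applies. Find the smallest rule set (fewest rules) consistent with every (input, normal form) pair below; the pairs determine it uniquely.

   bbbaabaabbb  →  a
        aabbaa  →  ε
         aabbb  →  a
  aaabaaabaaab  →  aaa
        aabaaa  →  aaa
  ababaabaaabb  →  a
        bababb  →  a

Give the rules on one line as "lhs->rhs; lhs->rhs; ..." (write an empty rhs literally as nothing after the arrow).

  | bbbaabaabbb => abaabaabbb => aaabaabbb => aaabbb => abb => ab => a
  | aabbaa => baa => ε
  | aabbb => bb => a
  | aaabaaabaaab => aaaabaaab => aaaaab => aaa

aab->; ab->a; baa->; bb->a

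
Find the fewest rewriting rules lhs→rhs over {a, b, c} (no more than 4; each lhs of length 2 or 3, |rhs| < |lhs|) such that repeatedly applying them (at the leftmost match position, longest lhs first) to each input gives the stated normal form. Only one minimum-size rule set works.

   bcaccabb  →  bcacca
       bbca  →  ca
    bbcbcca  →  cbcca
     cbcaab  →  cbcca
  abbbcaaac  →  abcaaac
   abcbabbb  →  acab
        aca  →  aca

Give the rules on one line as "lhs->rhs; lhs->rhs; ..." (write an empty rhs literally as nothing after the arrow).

  | bcaccabb => bcacca
  | bbca => ca
  | bbcbcca => cbcca
  | cbcaab => cbcca

aab->ca; bb->; bcb->c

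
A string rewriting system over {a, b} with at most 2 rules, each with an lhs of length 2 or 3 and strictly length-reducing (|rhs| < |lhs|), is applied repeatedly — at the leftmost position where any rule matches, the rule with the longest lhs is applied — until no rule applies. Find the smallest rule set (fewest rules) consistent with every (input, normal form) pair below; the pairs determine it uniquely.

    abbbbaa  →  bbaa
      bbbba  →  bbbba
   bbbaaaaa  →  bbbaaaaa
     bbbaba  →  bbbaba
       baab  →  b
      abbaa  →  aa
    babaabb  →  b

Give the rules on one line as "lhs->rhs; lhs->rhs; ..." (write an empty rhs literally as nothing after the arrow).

  | abbbbaa => bbaa
  | bbbba
  | bbbaaaaa
  | bbbaba

aab->; abb->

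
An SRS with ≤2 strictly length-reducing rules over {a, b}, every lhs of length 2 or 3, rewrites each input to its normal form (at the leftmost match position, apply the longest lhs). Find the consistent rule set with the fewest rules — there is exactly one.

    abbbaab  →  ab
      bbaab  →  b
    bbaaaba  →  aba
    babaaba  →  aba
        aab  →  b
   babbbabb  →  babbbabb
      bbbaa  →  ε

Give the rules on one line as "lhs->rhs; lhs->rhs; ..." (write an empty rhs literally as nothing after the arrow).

  | abbbaab => abbaab => abaab => aaab => ab
  | bbaab => baab => aab => b
  | bbaaaba => baaaba => aaaba => aba
  | babaaba => baaaba => aaaba => aba

aa->; baa->aa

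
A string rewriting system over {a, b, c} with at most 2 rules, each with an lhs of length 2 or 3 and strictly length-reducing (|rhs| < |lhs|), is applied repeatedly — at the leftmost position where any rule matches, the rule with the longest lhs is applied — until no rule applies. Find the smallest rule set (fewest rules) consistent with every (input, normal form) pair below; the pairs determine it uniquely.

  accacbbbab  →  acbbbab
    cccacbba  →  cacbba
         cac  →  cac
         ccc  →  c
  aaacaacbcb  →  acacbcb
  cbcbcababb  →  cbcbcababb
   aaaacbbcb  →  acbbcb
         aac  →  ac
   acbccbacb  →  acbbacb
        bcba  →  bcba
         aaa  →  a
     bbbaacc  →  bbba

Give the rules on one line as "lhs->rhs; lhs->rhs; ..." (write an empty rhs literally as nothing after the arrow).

  | accacbbbab => aacbbbab => acbbbab
  | cccacbba => cacbba
  | cac
  | ccc => c

aa->a; cc->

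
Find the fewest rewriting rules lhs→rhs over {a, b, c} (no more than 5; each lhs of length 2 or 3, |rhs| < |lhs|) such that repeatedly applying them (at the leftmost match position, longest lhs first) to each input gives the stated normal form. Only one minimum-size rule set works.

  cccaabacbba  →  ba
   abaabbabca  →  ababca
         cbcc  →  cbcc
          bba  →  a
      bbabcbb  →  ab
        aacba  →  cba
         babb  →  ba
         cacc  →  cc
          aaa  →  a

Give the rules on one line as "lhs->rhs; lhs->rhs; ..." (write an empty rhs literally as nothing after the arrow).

aa->; ac->; bb->; cbb->bb

  | cccaabacbba => cccbacbba => cccbbba => ccbbba => cbbba => bbba => ba
  | abaabbabca => abbbabca => ababca
  | cbcc
  | bba => a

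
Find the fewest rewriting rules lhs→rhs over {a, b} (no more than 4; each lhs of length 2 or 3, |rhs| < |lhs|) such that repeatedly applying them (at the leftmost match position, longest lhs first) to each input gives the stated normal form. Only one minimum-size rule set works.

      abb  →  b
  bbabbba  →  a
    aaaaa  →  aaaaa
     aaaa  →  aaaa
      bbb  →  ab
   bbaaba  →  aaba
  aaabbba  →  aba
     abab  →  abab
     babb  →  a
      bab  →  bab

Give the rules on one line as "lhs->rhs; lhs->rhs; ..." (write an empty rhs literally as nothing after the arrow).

abb->b; bb->a; bba->a

  | abb => b
  | bbabbba => abbba => bba => a
  | aaaaa
  | aaaa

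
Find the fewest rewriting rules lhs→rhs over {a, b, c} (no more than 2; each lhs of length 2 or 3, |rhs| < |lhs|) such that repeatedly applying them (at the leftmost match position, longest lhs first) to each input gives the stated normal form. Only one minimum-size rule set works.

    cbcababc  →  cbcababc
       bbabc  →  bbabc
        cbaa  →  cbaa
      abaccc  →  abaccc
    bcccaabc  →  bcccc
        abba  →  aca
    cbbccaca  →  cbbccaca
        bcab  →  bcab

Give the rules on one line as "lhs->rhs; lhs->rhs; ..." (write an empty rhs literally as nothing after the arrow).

  | cbcababc
  | bbabc
  | cbaa
  | abaccc

aab->; abb->ac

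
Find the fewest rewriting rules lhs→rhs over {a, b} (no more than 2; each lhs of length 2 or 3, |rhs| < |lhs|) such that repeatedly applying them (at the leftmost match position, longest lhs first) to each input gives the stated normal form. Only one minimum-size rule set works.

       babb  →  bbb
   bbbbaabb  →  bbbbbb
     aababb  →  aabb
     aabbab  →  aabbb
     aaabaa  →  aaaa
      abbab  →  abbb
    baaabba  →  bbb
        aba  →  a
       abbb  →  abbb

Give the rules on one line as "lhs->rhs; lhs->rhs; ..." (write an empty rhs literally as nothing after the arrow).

  | babb => bbb
  | bbbbaabb => bbbbabb => bbbbbb
  | aababb => aabb
  | aabbab => aabbb

aba->a; ba->b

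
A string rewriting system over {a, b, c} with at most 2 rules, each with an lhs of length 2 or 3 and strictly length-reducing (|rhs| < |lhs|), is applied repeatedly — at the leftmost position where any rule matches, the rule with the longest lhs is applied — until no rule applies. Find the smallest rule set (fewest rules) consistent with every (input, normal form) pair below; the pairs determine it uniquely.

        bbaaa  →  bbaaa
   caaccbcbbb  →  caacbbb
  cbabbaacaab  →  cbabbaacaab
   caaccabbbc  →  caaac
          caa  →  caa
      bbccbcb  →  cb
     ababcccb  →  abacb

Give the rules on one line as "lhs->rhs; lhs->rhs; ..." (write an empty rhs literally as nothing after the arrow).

bc->c; cc->

  | bbaaa
  | caaccbcbbb => caabcbbb => caacbbb
  | cbabbaacaab
  | caaccabbbc => caaabbbc => caaabbc => caaabc => caaac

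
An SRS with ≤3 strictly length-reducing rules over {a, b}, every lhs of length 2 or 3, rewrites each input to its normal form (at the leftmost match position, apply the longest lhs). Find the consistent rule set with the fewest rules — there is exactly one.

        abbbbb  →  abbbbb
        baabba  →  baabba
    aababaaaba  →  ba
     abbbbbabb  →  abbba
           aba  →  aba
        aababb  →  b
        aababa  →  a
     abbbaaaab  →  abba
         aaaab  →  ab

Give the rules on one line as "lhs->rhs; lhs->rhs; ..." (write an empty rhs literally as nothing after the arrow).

aaa->; bab->a

  | abbbbb
  | baabba
  | aababaaaba => aaaaaaba => aaaba => ba
  | abbbbbabb => abbbbab => abbba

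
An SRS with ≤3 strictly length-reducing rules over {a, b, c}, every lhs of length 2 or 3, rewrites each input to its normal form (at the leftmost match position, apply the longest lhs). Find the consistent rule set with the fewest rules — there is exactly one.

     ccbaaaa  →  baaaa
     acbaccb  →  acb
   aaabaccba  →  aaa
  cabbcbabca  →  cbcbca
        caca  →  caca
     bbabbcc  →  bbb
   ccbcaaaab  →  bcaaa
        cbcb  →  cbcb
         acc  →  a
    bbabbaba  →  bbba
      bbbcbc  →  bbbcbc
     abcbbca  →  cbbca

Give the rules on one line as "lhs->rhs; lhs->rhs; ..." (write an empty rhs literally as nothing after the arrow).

ab->; cc->

  | ccbaaaa => baaaa
  | acbaccb => acbab => acb
  | aaabaccba => aaaccba => aaaba => aaa
  | cabbcbabca => cbcbabca => cbcbca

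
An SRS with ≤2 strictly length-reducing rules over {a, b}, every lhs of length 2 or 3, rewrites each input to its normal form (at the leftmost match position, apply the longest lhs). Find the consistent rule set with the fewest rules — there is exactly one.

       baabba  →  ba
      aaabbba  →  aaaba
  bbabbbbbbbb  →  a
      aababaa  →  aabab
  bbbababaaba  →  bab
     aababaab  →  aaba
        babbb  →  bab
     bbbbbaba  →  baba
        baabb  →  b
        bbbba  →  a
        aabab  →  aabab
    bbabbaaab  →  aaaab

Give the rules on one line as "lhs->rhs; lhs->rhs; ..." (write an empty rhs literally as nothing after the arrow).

  | baabba => bbba => ba
  | aaabbba => aaaba
  | bbabbbbbbbb => abbbbbbbb => abbbbbb => abbbb => abb => a
  | aababaa => aabab

baa->b; bb->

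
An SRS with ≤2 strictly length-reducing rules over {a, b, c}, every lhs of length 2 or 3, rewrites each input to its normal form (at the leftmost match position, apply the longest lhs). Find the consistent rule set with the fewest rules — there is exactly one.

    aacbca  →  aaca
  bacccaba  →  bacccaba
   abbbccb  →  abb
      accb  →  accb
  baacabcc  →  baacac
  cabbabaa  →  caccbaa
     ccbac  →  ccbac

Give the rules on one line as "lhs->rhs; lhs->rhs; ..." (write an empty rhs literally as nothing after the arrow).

  | aacbca => aaca
  | bacccaba
  | abbbccb => abbcb => abb
  | accb

bba->cc; bc->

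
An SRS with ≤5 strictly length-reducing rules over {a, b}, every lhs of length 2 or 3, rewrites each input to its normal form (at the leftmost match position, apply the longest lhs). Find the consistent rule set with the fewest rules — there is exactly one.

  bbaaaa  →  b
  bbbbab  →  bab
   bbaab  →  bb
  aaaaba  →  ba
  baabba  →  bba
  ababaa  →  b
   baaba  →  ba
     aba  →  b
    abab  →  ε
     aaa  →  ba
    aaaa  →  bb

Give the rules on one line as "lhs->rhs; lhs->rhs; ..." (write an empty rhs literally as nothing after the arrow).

aa->b; aab->; aba->aa; bbb->

  | bbaaaa => bbbaa => aa => b
  | bbbbab => bab
  | bbaab => bb
  | aaaaba => baaba => ba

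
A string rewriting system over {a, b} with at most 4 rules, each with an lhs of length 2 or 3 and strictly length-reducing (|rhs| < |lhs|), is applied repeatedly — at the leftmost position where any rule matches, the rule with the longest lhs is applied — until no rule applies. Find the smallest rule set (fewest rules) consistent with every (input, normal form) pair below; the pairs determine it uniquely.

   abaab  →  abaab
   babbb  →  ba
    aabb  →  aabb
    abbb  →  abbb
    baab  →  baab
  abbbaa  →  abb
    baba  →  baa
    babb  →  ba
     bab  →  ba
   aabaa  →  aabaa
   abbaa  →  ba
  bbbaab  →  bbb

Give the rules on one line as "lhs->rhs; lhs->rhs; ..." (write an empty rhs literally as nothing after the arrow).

  | abaab
  | babbb => babb => bab => ba
  | aabb
  | abbb

aaa->b; bab->ba; bba->aa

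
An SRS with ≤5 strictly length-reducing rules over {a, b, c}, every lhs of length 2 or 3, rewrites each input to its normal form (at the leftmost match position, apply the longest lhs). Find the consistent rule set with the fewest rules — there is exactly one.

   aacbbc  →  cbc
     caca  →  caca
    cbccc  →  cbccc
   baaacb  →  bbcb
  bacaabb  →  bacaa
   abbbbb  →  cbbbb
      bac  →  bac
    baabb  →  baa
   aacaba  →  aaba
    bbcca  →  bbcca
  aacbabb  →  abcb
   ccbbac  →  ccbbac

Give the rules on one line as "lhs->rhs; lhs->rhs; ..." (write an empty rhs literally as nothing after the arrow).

aaa->b; aac->a; abb->cb; acb->aa

  | aacbbc => abbc => cbc
  | caca
  | cbccc
  | baaacb => bbcb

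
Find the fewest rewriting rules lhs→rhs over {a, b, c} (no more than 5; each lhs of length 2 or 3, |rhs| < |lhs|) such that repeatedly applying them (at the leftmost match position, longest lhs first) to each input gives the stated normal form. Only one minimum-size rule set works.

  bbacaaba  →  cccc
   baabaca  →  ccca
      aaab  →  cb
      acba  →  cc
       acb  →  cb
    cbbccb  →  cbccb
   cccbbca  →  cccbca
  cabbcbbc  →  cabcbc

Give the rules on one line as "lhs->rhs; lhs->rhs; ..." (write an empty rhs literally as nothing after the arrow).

aab->cb; ac->c; ba->c; bb->b

  | bbacaaba => bacaaba => ccaaba => cccba => cccc
  | baabaca => cabaca => cacca => ccca
  | aaab => acb => cb
  | acba => cba => cc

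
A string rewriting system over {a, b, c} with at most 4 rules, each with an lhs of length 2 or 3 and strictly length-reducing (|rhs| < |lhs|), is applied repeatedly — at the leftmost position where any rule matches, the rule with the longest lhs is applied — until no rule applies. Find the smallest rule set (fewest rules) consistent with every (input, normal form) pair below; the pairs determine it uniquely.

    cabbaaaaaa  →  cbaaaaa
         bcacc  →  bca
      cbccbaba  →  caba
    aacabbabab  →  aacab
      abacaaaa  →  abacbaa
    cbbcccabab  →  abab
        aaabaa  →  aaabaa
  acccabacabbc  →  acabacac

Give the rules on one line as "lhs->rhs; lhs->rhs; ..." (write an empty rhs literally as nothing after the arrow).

bb->; caa->cb; cc->

  | cabbaaaaaa => caaaaaaa => cbaaaaa
  | bcacc => bca
  | cbccbaba => cbbaba => caba
  | aacabbabab => aacaabab => aacbbab => aacab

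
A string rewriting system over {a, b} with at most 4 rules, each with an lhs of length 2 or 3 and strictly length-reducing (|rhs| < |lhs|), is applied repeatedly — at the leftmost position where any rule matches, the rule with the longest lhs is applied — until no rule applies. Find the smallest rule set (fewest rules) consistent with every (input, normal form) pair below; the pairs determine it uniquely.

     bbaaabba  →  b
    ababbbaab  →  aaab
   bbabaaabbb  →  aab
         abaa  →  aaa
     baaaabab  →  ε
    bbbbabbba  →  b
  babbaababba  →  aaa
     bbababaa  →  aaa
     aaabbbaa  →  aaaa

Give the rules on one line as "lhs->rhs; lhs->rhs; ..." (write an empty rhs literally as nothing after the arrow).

aba->aa; abb->; ba->b; bbb->

  | bbaaabba => bbaabba => bbabba => bbbba => ba => b
  | ababbbaab => aabbbaab => abaab => aaab
  | bbabaaabbb => bbbaaabbb => aaabbb => aab
  | abaa => aaa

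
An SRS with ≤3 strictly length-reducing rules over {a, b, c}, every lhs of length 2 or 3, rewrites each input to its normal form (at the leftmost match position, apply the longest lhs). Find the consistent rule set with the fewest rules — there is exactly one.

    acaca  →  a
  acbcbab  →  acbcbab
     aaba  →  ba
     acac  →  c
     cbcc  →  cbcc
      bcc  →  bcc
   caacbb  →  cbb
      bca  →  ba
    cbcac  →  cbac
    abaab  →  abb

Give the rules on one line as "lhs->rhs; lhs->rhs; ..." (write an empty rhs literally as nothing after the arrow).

aa->; ca->a

  | acaca => aaca => ca => a
  | acbcbab
  | aaba => ba
  | acac => aac => c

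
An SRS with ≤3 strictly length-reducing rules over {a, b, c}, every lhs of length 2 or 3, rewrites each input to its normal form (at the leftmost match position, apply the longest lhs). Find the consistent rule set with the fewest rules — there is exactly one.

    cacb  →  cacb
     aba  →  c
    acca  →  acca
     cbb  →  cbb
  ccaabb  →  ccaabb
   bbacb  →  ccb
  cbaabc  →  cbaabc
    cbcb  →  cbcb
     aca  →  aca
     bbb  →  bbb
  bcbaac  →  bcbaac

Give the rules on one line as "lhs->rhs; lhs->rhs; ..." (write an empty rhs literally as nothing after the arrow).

aba->c; bba->c

  | cacb
  | aba => c
  | acca
  | cbb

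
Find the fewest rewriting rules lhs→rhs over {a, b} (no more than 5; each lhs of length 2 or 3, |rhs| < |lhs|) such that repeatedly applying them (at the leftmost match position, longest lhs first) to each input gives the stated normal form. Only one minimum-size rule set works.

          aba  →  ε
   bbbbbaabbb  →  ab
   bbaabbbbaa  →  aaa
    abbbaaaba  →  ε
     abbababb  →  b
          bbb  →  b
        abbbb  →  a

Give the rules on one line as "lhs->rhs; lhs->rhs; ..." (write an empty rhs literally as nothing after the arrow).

  | aba => ba => ε
  | bbbbbaabbb => bbbbaabbb => bbbaabbb => bbaabbb => baabbb => abbb => ab
  | bbaabbbbaa => baabbbbaa => abbbbaa => abbaa => aaa
  | abbbaaaba => abaaaba => baaaba => aaba => aba => ba => ε

aba->ba; abb->a; ba->; bb->b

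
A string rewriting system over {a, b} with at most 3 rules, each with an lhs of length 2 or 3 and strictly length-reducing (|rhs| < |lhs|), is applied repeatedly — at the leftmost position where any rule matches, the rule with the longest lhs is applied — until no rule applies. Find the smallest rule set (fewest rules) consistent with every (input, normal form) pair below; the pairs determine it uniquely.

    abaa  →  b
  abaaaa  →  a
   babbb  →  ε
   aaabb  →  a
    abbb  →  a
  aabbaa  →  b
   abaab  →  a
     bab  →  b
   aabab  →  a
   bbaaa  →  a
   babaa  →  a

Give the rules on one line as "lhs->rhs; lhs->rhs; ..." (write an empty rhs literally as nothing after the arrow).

aa->b; ab->; bb->a

  | abaa => aa => b
  | abaaaa => aaaa => baa => bb => a
  | babbb => bbb => ab => ε
  | aaabb => babb => bb => a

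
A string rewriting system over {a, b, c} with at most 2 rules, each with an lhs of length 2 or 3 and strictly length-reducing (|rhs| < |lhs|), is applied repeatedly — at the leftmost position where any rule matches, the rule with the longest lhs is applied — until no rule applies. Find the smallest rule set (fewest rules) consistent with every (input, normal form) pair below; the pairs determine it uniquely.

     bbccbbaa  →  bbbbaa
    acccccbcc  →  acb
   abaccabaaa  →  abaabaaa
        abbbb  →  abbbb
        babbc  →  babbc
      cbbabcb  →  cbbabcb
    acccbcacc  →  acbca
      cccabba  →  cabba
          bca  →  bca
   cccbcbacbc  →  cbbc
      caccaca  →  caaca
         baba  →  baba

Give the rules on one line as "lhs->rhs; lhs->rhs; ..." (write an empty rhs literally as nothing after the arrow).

cba->c; cc->

  | bbccbbaa => bbbbaa
  | acccccbcc => acccbcc => acbcc => acb
  | abaccabaaa => abaabaaa
  | abbbb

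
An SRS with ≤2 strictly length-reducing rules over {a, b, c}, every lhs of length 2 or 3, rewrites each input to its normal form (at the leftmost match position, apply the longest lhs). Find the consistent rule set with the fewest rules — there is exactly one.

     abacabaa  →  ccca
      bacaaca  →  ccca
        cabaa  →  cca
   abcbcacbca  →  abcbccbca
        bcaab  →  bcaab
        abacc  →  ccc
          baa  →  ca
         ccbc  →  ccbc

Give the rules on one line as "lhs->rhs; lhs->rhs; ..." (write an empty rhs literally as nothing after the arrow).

  | abacabaa => accabaa => ccabaa => ccaca => ccca
  | bacaaca => ccaaca => ccaca => ccca
  | cabaa => caca => cca
  | abcbcacbca => abcbccbca

ac->c; ba->c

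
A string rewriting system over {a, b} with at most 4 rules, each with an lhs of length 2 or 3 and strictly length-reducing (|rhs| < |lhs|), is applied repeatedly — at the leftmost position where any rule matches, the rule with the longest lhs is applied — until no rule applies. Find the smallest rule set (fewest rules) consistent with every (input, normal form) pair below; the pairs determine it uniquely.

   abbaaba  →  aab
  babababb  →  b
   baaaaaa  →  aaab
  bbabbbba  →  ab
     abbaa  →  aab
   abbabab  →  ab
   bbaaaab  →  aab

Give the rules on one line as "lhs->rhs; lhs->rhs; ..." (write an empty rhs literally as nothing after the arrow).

ba->b; baa->ab; bb->b; bbb->ba

  | abbaaba => abaaba => aabba => aaba => aab
  | babababb => bbababb => bababb => bbabb => babb => bbb => ba => b
  | baaaaaa => abaaaa => aabaa => aaab
  | bbabbbba => babbbba => bbbbba => babba => bbba => baa => ab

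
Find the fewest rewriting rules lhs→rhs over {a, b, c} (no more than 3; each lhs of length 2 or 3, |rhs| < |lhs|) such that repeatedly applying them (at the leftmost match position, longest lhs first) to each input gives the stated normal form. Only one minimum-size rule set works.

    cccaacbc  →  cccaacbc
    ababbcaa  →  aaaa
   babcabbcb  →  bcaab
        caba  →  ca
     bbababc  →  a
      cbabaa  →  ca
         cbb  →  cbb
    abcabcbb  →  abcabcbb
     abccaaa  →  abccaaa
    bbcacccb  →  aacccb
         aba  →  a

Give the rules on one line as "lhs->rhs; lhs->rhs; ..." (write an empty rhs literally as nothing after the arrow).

ba->; bbc->a

  | cccaacbc
  | ababbcaa => abbcaa => aaaa
  | babcabbcb => bcabbcb => bcaab
  | caba => ca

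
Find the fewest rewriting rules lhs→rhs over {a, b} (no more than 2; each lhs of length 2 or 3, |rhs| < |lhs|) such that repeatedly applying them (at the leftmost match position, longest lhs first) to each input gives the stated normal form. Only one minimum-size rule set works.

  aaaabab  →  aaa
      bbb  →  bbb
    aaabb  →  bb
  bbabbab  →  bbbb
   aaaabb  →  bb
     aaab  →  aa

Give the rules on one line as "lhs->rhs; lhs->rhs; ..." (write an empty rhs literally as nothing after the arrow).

  | aaaabab => aaaab => aaa
  | bbb
  | aaabb => aabb => abb => bb
  | bbabbab => bbbbab => bbbb

ab->; abb->bb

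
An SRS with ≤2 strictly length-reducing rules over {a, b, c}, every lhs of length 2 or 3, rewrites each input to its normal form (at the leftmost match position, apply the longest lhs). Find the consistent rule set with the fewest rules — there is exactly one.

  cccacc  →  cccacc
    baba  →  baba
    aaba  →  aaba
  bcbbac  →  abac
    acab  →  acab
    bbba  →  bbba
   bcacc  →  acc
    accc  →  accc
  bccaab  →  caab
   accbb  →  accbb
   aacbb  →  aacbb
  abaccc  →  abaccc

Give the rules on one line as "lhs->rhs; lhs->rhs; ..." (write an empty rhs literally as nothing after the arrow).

bc->; bcb->a

  | cccacc
  | baba
  | aaba
  | bcbbac => abac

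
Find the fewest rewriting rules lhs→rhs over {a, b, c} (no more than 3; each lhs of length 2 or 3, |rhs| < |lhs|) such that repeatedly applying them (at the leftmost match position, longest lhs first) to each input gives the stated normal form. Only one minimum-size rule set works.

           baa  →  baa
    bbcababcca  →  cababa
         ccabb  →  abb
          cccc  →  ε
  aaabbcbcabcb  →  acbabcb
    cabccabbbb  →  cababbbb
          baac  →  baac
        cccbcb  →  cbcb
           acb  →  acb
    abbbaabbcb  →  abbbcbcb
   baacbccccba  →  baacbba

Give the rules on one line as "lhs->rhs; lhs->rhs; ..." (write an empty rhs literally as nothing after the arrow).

  | baa
  | bbcababcca => bcababcca => cababcca => cababa
  | ccabb => abb
  | cccc => cc => ε

aab->c; bca->ca; cc->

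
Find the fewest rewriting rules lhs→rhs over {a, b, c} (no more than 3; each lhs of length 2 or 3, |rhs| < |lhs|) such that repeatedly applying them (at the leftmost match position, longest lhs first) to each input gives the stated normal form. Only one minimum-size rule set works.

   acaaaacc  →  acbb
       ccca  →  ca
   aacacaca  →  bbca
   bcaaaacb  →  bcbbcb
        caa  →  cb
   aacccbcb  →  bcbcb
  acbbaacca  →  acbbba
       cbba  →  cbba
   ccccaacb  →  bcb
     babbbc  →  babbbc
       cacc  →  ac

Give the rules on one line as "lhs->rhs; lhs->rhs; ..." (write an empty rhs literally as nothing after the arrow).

  | acaaaacc => acbaacc => acbbcc => acbb
  | ccca => ca
  | aacacaca => bcacaca => baaca => bbca
  | bcaaaacb => bcbaacb => bcbbcb

aa->b; cac->a; cc->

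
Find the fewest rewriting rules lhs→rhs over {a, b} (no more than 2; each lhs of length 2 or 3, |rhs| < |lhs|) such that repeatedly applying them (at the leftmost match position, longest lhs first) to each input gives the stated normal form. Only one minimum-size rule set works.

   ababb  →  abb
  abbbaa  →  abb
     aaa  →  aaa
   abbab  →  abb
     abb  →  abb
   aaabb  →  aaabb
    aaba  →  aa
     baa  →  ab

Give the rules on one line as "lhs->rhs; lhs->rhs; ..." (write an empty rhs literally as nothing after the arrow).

ba->; baa->ab

  | ababb => abb
  | abbbaa => abbab => abb
  | aaa
  | abbab => abb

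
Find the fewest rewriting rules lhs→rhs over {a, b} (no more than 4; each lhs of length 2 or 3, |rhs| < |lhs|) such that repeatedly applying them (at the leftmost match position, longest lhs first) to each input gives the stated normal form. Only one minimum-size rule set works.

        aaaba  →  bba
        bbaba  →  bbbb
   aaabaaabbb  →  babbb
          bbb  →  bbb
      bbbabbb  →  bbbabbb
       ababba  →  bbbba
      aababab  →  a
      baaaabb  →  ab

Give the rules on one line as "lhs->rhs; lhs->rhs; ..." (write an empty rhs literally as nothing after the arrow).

  | aaaba => bba
  | bbaba => bbbb
  | aaabaaabbb => bbaaabbb => babbb
  | bbb

aaa->b; aab->a; aba->bb; baa->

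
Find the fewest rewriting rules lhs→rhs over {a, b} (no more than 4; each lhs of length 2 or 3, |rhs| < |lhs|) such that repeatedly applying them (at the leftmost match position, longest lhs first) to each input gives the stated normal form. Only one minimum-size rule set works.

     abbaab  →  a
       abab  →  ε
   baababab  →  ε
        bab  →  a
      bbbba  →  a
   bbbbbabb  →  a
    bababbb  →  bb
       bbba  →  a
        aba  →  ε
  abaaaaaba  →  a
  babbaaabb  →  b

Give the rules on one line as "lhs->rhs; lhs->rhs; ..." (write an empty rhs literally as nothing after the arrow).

aa->; aab->; ab->a; ba->a

  | abbaab => abaab => aaab => ab => a
  | abab => aab => ε
  | baababab => aababab => abab => aab => ε
  | bab => ab => a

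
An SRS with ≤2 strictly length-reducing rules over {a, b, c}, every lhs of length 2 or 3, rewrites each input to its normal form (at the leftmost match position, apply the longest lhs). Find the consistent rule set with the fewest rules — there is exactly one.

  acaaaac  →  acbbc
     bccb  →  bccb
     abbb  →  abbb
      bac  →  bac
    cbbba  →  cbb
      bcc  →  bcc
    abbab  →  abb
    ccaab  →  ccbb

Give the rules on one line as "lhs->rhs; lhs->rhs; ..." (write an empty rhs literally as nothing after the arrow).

  | acaaaac => acbaac => acbbc
  | bccb
  | abbb
  | bac

aa->b; bba->b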